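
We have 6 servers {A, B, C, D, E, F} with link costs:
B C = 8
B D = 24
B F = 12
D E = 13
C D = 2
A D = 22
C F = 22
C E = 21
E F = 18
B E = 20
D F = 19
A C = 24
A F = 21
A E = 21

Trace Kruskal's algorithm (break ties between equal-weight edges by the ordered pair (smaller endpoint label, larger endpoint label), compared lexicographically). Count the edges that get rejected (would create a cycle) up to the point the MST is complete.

Kruskal's algorithm — process edges by increasing weight (ties by edge label):
C D (2): add. Components now {A} {B} {C,D} {E} {F}
B C (8): add. Components now {A} {B,C,D} {E} {F}
B F (12): add. Components now {A} {B,C,D,F} {E}
D E (13): add. Components now {A} {B,C,D,E,F}
E F (18): skip — E and F already connected.
D F (19): skip — D and F already connected.
B E (20): skip — B and E already connected.
A E (21): add. Components now {A,B,C,D,E,F}
Edges rejected before the tree was complete: 3.

3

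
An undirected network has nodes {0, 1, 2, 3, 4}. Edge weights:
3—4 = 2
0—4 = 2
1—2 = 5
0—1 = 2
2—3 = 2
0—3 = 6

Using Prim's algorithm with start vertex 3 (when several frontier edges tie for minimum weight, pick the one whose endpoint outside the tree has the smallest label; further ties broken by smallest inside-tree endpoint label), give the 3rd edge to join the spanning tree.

0-4

Grow the tree from 3 using Prim:
Step 1: frontier [2—3 2, 3—4 2, 0—3 6] → take 2—3 (2); add 2.
Step 2: frontier [1—2 5, 3—4 2, 0—3 6] → take 3—4 (2); add 4.
Step 3: frontier [1—2 5, 0—3 6, 0—4 2] → take 0—4 (2); add 0.
Step 4: frontier [0—1 2, 1—2 5] → take 0—1 (2); add 1.
The 3rd edge added is 0—4.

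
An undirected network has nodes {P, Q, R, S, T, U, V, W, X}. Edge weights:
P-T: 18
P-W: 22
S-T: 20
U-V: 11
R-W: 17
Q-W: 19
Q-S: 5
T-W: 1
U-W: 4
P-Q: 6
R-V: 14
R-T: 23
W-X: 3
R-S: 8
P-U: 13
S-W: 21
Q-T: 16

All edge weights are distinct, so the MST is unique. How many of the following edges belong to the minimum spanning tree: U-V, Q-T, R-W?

1

Sort edges by weight, then run Kruskal:
T-W (1): add — endpoints in different components.
W-X (3): add — endpoints in different components.
U-W (4): add — endpoints in different components.
Q-S (5): add — endpoints in different components.
P-Q (6): add — endpoints in different components.
R-S (8): add — endpoints in different components.
U-V (11): add — endpoints in different components.
P-U (13): add — endpoints in different components.
MST edge set: {T-W, W-X, U-W, Q-S, P-Q, R-S, U-V, P-U}.
Of the listed edges, {U-V} are in the MST → 1.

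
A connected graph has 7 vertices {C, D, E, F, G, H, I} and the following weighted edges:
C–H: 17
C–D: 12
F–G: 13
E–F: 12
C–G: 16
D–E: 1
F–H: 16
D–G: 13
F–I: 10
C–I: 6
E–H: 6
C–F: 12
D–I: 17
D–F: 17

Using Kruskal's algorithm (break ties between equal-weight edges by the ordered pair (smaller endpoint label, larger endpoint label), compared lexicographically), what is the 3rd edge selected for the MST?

Kruskal: consider edges lightest-first.
D–E (1): add. Components now {C} {D,E} {F} {G} {H} {I}
C–I (6): add. Components now {C,I} {D,E} {F} {G} {H}
E–H (6): add. Components now {C,I} {D,E,H} {F} {G}
F–I (10): add. Components now {C,F,I} {D,E,H} {G}
C–D (12): add. Components now {C,D,E,F,H,I} {G}
C–F (12): skip — C and F already connected.
E–F (12): skip — E and F already connected.
D–G (13): add. Components now {C,D,E,F,G,H,I}
The 3rd edge added is E–H.

E-H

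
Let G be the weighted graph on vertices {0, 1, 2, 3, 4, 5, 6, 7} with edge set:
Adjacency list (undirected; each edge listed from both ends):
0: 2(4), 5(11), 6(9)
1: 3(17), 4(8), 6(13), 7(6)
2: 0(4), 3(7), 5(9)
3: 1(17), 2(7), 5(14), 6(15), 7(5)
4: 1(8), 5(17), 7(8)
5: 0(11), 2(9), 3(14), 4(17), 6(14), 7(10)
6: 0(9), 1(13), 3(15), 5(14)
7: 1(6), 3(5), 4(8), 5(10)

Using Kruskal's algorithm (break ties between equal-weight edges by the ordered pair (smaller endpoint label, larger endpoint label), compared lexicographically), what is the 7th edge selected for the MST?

Kruskal's algorithm — process edges by increasing weight (ties by edge label):
0—2 (4): add — endpoints in different components.
3—7 (5): add — endpoints in different components.
1—7 (6): add — endpoints in different components.
2—3 (7): add — endpoints in different components.
1—4 (8): add — endpoints in different components.
4—7 (8): skip — 4 and 7 already connected.
0—6 (9): add — endpoints in different components.
2—5 (9): add — endpoints in different components.
The 7th edge added is 2—5.

2-5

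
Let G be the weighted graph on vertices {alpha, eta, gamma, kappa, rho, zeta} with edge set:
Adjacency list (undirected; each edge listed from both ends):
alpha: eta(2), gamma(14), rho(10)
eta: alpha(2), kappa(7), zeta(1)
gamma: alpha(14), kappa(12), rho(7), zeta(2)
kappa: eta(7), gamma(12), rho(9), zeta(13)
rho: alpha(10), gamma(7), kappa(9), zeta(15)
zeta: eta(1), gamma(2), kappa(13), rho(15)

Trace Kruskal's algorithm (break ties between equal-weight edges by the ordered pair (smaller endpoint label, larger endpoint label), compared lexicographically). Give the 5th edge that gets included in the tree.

gamma-rho

Kruskal: consider edges lightest-first.
eta—zeta (1): add. Components now {alpha} {rho} {eta,zeta} {kappa} {gamma}
alpha—eta (2): add. Components now {alpha,eta,zeta} {rho} {kappa} {gamma}
gamma—zeta (2): add. Components now {alpha,eta,gamma,zeta} {rho} {kappa}
eta—kappa (7): add. Components now {alpha,eta,gamma,kappa,zeta} {rho}
gamma—rho (7): add. Components now {alpha,eta,gamma,kappa,rho,zeta}
The 5th edge added is gamma—rho.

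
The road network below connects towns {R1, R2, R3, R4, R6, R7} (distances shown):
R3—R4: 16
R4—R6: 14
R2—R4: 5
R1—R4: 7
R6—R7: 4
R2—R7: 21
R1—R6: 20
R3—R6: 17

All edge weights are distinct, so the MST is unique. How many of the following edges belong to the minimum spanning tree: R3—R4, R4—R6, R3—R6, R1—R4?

3

Kruskal's algorithm — process edges by increasing weight (ties by edge label):
R6—R7 (4): add. Components now {R2} {R3} {R4} {R1} {R6,R7}
R2—R4 (5): add. Components now {R2,R4} {R3} {R1} {R6,R7}
R1—R4 (7): add. Components now {R1,R2,R4} {R3} {R6,R7}
R4—R6 (14): add. Components now {R1,R2,R4,R6,R7} {R3}
R3—R4 (16): add. Components now {R1,R2,R3,R4,R6,R7}
MST edge set: {R6—R7, R2—R4, R1—R4, R4—R6, R3—R4}.
Of the listed edges, {R3—R4, R4—R6, R1—R4} are in the MST → 3.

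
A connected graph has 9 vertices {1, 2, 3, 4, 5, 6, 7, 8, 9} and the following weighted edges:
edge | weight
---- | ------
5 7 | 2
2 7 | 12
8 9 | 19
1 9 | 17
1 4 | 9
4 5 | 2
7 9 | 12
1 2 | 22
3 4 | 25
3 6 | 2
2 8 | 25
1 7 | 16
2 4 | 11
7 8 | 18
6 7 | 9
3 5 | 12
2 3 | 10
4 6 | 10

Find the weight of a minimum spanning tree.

64

Prim, starting at 2.
Step 1: cheapest edge leaving the tree is 2 3 (10); add 3.
Step 2: cheapest edge leaving the tree is 3 6 (2); add 6.
Step 3: cheapest edge leaving the tree is 6 7 (9); add 7.
Step 4: cheapest edge leaving the tree is 5 7 (2); add 5.
Step 5: cheapest edge leaving the tree is 4 5 (2); add 4.
Step 6: cheapest edge leaving the tree is 1 4 (9); add 1.
Step 7: cheapest edge leaving the tree is 7 9 (12); add 9.
Step 8: cheapest edge leaving the tree is 7 8 (18); add 8.
MST edges: 2 3, 3 6, 6 7, 5 7, 4 5, 1 4, 7 9, 7 8; total weight 10+2+9+2+2+9+12+18 = 64.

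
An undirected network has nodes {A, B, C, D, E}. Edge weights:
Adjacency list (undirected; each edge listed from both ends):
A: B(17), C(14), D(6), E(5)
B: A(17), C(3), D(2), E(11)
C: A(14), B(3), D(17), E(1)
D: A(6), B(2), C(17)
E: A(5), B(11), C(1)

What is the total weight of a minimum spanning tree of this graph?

11

Prim's algorithm from E:
Step 1: frontier [C-E 1, A-E 5, B-E 11] → take C-E (1); add C.
Step 2: frontier [B-C 3, A-C 14, C-D 17, A-E 5, B-E 11] → take B-C (3); add B.
Step 3: frontier [B-D 2, A-B 17, A-C 14, C-D 17, A-E 5] → take B-D (2); add D.
Step 4: frontier [A-B 17, A-C 14, A-D 6, A-E 5] → take A-E (5); add A.
MST edges: C-E, B-C, B-D, A-E; total weight 1+3+2+5 = 11.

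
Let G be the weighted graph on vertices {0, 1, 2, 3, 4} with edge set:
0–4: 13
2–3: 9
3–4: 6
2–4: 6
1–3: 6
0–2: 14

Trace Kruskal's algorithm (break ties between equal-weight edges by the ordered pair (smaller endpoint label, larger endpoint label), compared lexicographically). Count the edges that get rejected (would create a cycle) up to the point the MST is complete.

Sort edges by weight, then run Kruskal:
1–3 (6): add — endpoints in different components.
2–4 (6): add — endpoints in different components.
3–4 (6): add — endpoints in different components.
2–3 (9): skip — 2 and 3 already connected.
0–4 (13): add — endpoints in different components.
Edges rejected before the tree was complete: 1.

1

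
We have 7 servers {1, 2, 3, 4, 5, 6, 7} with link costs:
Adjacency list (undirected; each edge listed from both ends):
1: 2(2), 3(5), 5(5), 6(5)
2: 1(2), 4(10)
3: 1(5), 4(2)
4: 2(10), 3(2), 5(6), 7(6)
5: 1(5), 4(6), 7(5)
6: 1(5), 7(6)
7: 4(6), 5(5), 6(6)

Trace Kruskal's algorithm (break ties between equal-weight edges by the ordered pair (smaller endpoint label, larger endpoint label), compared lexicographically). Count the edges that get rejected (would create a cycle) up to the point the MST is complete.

0

Kruskal's algorithm — process edges by increasing weight (ties by edge label):
1—2 (2): add — endpoints in different components.
3—4 (2): add — endpoints in different components.
1—3 (5): add — endpoints in different components.
1—5 (5): add — endpoints in different components.
1—6 (5): add — endpoints in different components.
5—7 (5): add — endpoints in different components.
Edges rejected before the tree was complete: 0.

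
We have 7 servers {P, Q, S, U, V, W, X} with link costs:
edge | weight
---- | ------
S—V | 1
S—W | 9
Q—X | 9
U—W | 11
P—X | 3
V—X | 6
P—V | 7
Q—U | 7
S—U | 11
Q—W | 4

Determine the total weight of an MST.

30

Sort edges by weight, then run Kruskal:
S—V (1): add. Components now {X} {S,V} {P} {Q} {U} {W}
P—X (3): add. Components now {P,X} {S,V} {Q} {U} {W}
Q—W (4): add. Components now {P,X} {S,V} {Q,W} {U}
V—X (6): add. Components now {P,S,V,X} {Q,W} {U}
P—V (7): skip — P and V already connected.
Q—U (7): add. Components now {P,S,V,X} {Q,U,W}
Q—X (9): add. Components now {P,Q,S,U,V,W,X}
MST edges: S—V, P—X, Q—W, V—X, Q—U, Q—X; total weight 1+3+4+6+7+9 = 30.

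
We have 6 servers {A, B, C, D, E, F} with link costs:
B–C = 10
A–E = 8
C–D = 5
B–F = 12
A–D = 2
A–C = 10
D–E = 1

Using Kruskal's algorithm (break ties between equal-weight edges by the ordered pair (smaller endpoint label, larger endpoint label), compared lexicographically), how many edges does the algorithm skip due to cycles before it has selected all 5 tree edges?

2

Sort edges by weight, then run Kruskal:
D–E (1): add — endpoints in different components.
A–D (2): add — endpoints in different components.
C–D (5): add — endpoints in different components.
A–E (8): skip — A and E already connected.
A–C (10): skip — A and C already connected.
B–C (10): add — endpoints in different components.
B–F (12): add — endpoints in different components.
Edges rejected before the tree was complete: 2.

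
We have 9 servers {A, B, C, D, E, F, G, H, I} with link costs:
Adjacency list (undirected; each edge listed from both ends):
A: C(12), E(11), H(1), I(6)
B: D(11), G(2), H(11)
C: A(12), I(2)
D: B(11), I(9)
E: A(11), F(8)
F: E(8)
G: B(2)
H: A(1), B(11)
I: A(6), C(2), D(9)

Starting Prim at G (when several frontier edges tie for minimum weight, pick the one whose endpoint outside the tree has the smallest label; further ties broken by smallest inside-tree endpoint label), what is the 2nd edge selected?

B-D

Prim's algorithm from G:
Step 1: cheapest edge leaving the tree is B–G (2); add B.
Step 2: cheapest edge leaving the tree is B–D (11); add D.
Step 3: cheapest edge leaving the tree is D–I (9); add I.
Step 4: cheapest edge leaving the tree is C–I (2); add C.
Step 5: cheapest edge leaving the tree is A–I (6); add A.
Step 6: cheapest edge leaving the tree is A–H (1); add H.
Step 7: cheapest edge leaving the tree is A–E (11); add E.
Step 8: cheapest edge leaving the tree is E–F (8); add F.
The 2nd edge added is B–D.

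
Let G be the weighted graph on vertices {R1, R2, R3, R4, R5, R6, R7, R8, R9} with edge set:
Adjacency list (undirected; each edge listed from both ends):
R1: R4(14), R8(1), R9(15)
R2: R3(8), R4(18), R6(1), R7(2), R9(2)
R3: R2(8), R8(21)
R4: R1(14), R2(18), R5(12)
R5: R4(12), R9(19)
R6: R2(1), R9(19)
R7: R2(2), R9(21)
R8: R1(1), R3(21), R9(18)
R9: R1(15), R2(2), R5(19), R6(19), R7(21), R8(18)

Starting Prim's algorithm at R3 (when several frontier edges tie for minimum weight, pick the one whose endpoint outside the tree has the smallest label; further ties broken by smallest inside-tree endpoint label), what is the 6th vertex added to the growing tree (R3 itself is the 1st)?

Prim's algorithm from R3:
Step 1: frontier [R2–R3 8, R3–R8 21] → take R2–R3 (8); add R2.
Step 2: frontier [R2–R6 1, R2–R7 2, R2–R9 2, R2–R4 18, R3–R8 21] → take R2–R6 (1); add R6.
Step 3: frontier [R2–R7 2, R2–R9 2, R2–R4 18, R3–R8 21, R6–R9 19] → take R2–R7 (2); add R7.
Step 4: frontier [R2–R9 2, R2–R4 18, R3–R8 21, R6–R9 19, R7–R9 21] → take R2–R9 (2); add R9.
Step 5: frontier [R2–R4 18, R3–R8 21, R1–R9 15, R8–R9 18, R5–R9 19] → take R1–R9 (15); add R1.
Step 6: frontier [R1–R8 1, R1–R4 14, R2–R4 18, R3–R8 21, R8–R9 18, R5–R9 19] → take R1–R8 (1); add R8.
Step 7: frontier [R1–R4 14, R2–R4 18, R5–R9 19] → take R1–R4 (14); add R4.
Step 8: frontier [R4–R5 12, R5–R9 19] → take R4–R5 (12); add R5.
Vertex order: R3, R2, R6, R7, R9, R1, R8, R4, R5. The 6th vertex is R1.

R1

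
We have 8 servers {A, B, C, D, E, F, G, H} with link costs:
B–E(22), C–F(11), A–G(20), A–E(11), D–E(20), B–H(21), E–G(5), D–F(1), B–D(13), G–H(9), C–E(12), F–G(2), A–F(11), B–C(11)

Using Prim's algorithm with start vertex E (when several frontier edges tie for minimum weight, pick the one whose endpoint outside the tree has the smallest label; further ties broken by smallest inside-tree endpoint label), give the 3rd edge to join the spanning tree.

D-F

Prim, starting at E.
Step 1: cheapest edge leaving the tree is E–G (5); add G.
Step 2: cheapest edge leaving the tree is F–G (2); add F.
Step 3: cheapest edge leaving the tree is D–F (1); add D.
Step 4: cheapest edge leaving the tree is G–H (9); add H.
Step 5: cheapest edge leaving the tree is A–E (11); add A.
Step 6: cheapest edge leaving the tree is C–F (11); add C.
Step 7: cheapest edge leaving the tree is B–C (11); add B.
The 3rd edge added is D–F.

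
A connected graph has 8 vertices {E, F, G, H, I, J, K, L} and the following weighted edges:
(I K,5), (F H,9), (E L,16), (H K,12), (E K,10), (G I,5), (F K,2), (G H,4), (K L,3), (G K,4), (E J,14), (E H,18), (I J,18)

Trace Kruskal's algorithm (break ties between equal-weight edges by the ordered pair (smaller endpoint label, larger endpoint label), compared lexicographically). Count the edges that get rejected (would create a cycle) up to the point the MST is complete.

3

Kruskal: consider edges lightest-first.
F K (2): add — endpoints in different components.
K L (3): add — endpoints in different components.
G H (4): add — endpoints in different components.
G K (4): add — endpoints in different components.
G I (5): add — endpoints in different components.
I K (5): skip — I and K already connected.
F H (9): skip — F and H already connected.
E K (10): add — endpoints in different components.
H K (12): skip — H and K already connected.
E J (14): add — endpoints in different components.
Edges rejected before the tree was complete: 3.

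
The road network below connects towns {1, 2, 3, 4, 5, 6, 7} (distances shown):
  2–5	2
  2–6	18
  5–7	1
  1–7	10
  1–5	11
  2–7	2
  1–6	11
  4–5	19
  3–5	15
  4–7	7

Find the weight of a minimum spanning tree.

46

Prim, starting at 6.
Step 1: cheapest edge leaving the tree is 1–6 (11); add 1.
Step 2: cheapest edge leaving the tree is 1–7 (10); add 7.
Step 3: cheapest edge leaving the tree is 5–7 (1); add 5.
Step 4: cheapest edge leaving the tree is 2–5 (2); add 2.
Step 5: cheapest edge leaving the tree is 4–7 (7); add 4.
Step 6: cheapest edge leaving the tree is 3–5 (15); add 3.
MST edges: 1–6, 1–7, 5–7, 2–5, 4–7, 3–5; total weight 11+10+1+2+7+15 = 46.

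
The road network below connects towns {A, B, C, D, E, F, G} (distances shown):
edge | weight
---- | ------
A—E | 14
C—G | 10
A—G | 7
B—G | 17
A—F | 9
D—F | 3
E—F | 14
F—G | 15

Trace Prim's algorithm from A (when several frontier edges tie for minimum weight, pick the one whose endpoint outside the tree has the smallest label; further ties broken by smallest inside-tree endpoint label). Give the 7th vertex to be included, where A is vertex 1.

Prim, starting at A.
Step 1: frontier [A—G 7, A—F 9, A—E 14] → take A—G (7); add G.
Step 2: frontier [A—F 9, A—E 14, C—G 10, F—G 15, B—G 17] → take A—F (9); add F.
Step 3: frontier [A—E 14, D—F 3, E—F 14, C—G 10, B—G 17] → take D—F (3); add D.
Step 4: frontier [A—E 14, E—F 14, C—G 10, B—G 17] → take C—G (10); add C.
Step 5: frontier [A—E 14, E—F 14, B—G 17] → take A—E (14); add E.
Step 6: frontier [B—G 17] → take B—G (17); add B.
Vertex order: A, G, F, D, C, E, B. The 7th vertex is B.

B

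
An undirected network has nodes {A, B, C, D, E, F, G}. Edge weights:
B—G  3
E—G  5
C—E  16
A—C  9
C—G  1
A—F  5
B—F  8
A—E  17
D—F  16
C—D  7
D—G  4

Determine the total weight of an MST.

26

Prim, starting at E.
Step 1: cheapest edge leaving the tree is E—G (5); add G.
Step 2: cheapest edge leaving the tree is C—G (1); add C.
Step 3: cheapest edge leaving the tree is B—G (3); add B.
Step 4: cheapest edge leaving the tree is D—G (4); add D.
Step 5: cheapest edge leaving the tree is B—F (8); add F.
Step 6: cheapest edge leaving the tree is A—F (5); add A.
MST edges: E—G, C—G, B—G, D—G, B—F, A—F; total weight 5+1+3+4+8+5 = 26.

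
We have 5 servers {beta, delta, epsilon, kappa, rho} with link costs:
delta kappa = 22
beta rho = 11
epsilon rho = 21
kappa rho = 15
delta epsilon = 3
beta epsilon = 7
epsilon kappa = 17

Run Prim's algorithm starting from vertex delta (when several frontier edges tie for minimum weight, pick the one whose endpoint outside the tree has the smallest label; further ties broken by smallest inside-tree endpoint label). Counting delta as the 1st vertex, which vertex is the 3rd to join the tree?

Grow the tree from delta using Prim:
Step 1: cheapest edge leaving the tree is delta epsilon (3); add epsilon.
Step 2: cheapest edge leaving the tree is beta epsilon (7); add beta.
Step 3: cheapest edge leaving the tree is beta rho (11); add rho.
Step 4: cheapest edge leaving the tree is kappa rho (15); add kappa.
Vertex order: delta, epsilon, beta, rho, kappa. The 3rd vertex is beta.

beta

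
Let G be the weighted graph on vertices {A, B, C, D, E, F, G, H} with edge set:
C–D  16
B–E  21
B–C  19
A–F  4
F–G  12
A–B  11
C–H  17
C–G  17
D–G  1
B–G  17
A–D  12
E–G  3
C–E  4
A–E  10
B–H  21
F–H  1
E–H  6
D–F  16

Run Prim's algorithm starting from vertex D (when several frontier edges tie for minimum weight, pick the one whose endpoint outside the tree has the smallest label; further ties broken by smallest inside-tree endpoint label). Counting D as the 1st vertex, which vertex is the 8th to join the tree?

Grow the tree from D using Prim:
Step 1: cheapest edge leaving the tree is D–G (1); add G.
Step 2: cheapest edge leaving the tree is E–G (3); add E.
Step 3: cheapest edge leaving the tree is C–E (4); add C.
Step 4: cheapest edge leaving the tree is E–H (6); add H.
Step 5: cheapest edge leaving the tree is F–H (1); add F.
Step 6: cheapest edge leaving the tree is A–F (4); add A.
Step 7: cheapest edge leaving the tree is A–B (11); add B.
Vertex order: D, G, E, C, H, F, A, B. The 8th vertex is B.

B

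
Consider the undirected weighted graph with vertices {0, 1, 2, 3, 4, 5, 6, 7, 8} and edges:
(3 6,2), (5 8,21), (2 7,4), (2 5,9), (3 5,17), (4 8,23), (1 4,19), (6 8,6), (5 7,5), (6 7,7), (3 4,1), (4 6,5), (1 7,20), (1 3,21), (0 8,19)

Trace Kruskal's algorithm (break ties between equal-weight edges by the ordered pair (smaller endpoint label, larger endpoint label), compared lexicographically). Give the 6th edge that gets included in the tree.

Kruskal's algorithm — process edges by increasing weight (ties by edge label):
3 4 (1): add — endpoints in different components.
3 6 (2): add — endpoints in different components.
2 7 (4): add — endpoints in different components.
4 6 (5): skip — 4 and 6 already connected.
5 7 (5): add — endpoints in different components.
6 8 (6): add — endpoints in different components.
6 7 (7): add — endpoints in different components.
2 5 (9): skip — 2 and 5 already connected.
3 5 (17): skip — 3 and 5 already connected.
0 8 (19): add — endpoints in different components.
1 4 (19): add — endpoints in different components.
The 6th edge added is 6 7.

6-7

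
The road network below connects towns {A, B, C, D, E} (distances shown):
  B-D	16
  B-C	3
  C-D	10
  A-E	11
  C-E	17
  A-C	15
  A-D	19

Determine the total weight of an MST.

Prim's algorithm from C:
Step 1: cheapest edge leaving the tree is B-C (3); add B.
Step 2: cheapest edge leaving the tree is C-D (10); add D.
Step 3: cheapest edge leaving the tree is A-C (15); add A.
Step 4: cheapest edge leaving the tree is A-E (11); add E.
MST edges: B-C, C-D, A-C, A-E; total weight 3+10+15+11 = 39.

39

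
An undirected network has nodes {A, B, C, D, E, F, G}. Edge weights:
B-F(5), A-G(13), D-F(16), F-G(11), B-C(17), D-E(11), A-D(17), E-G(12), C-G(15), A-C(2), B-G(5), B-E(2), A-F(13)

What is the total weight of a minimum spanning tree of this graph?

38

Kruskal's algorithm — process edges by increasing weight (ties by edge label):
A-C (2): add. Components now {A,C} {B} {D} {E} {F} {G}
B-E (2): add. Components now {A,C} {B,E} {D} {F} {G}
B-F (5): add. Components now {A,C} {B,E,F} {D} {G}
B-G (5): add. Components now {A,C} {B,E,F,G} {D}
D-E (11): add. Components now {A,C} {B,D,E,F,G}
F-G (11): skip — F and G already connected.
E-G (12): skip — E and G already connected.
A-F (13): add. Components now {A,B,C,D,E,F,G}
MST edges: A-C, B-E, B-F, B-G, D-E, A-F; total weight 2+2+5+5+11+13 = 38.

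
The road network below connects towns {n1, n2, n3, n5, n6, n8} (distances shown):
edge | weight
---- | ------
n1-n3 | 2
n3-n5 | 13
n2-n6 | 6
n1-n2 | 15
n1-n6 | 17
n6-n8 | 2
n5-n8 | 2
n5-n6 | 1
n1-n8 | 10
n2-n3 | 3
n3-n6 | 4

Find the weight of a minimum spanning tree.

12

Sort edges by weight, then run Kruskal:
n5-n6 (1): add. Components now {n5,n6} {n8} {n3} {n2} {n1}
n1-n3 (2): add. Components now {n5,n6} {n8} {n1,n3} {n2}
n5-n8 (2): add. Components now {n5,n6,n8} {n1,n3} {n2}
n6-n8 (2): skip — n6 and n8 already connected.
n2-n3 (3): add. Components now {n5,n6,n8} {n1,n2,n3}
n3-n6 (4): add. Components now {n1,n2,n3,n5,n6,n8}
MST edges: n5-n6, n1-n3, n5-n8, n2-n3, n3-n6; total weight 1+2+2+3+4 = 12.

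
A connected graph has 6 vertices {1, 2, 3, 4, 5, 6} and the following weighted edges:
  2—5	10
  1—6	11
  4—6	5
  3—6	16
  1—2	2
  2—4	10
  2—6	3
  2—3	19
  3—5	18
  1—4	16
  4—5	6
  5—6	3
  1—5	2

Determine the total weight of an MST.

28

Kruskal: consider edges lightest-first.
1—2 (2): add — endpoints in different components.
1—5 (2): add — endpoints in different components.
2—6 (3): add — endpoints in different components.
5—6 (3): skip — 5 and 6 already connected.
4—6 (5): add — endpoints in different components.
4—5 (6): skip — 4 and 5 already connected.
2—4 (10): skip — 2 and 4 already connected.
2—5 (10): skip — 2 and 5 already connected.
1—6 (11): skip — 1 and 6 already connected.
1—4 (16): skip — 1 and 4 already connected.
3—6 (16): add — endpoints in different components.
MST edges: 1—2, 1—5, 2—6, 4—6, 3—6; total weight 2+2+3+5+16 = 28.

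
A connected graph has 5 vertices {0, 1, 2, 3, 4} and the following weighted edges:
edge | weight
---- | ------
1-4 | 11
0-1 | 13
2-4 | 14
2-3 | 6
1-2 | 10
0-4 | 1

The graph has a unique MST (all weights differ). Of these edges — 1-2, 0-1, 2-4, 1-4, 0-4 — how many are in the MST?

Sort edges by weight, then run Kruskal:
0-4 (1): add — endpoints in different components.
2-3 (6): add — endpoints in different components.
1-2 (10): add — endpoints in different components.
1-4 (11): add — endpoints in different components.
MST edge set: {0-4, 2-3, 1-2, 1-4}.
Of the listed edges, {1-2, 1-4, 0-4} are in the MST → 3.

3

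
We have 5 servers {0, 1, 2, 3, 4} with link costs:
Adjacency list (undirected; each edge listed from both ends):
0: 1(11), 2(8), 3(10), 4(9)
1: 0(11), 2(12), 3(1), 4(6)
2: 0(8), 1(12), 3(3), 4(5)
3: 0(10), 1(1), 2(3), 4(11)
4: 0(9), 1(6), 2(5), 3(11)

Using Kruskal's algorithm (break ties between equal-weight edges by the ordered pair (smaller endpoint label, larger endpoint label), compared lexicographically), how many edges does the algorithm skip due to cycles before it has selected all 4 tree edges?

Sort edges by weight, then run Kruskal:
1—3 (1): add — endpoints in different components.
2—3 (3): add — endpoints in different components.
2—4 (5): add — endpoints in different components.
1—4 (6): skip — 1 and 4 already connected.
0—2 (8): add — endpoints in different components.
Edges rejected before the tree was complete: 1.

1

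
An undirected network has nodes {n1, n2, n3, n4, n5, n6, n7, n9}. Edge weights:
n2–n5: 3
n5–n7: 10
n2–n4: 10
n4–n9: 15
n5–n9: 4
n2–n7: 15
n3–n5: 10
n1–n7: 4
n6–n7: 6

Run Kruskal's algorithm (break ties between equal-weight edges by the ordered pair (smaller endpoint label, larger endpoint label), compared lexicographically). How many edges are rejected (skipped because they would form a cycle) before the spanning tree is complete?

Kruskal: consider edges lightest-first.
n2–n5 (3): add — endpoints in different components.
n1–n7 (4): add — endpoints in different components.
n5–n9 (4): add — endpoints in different components.
n6–n7 (6): add — endpoints in different components.
n2–n4 (10): add — endpoints in different components.
n3–n5 (10): add — endpoints in different components.
n5–n7 (10): add — endpoints in different components.
Edges rejected before the tree was complete: 0.

0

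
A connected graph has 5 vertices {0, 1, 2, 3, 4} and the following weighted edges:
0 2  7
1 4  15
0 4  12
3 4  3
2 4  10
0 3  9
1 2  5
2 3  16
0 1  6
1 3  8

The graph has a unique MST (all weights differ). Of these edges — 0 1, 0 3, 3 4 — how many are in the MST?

Kruskal's algorithm — process edges by increasing weight (ties by edge label):
3 4 (3): add. Components now {0} {1} {2} {3,4}
1 2 (5): add. Components now {0} {1,2} {3,4}
0 1 (6): add. Components now {0,1,2} {3,4}
0 2 (7): skip — 0 and 2 already connected.
1 3 (8): add. Components now {0,1,2,3,4}
MST edge set: {3 4, 1 2, 0 1, 1 3}.
Of the listed edges, {0 1, 3 4} are in the MST → 2.

2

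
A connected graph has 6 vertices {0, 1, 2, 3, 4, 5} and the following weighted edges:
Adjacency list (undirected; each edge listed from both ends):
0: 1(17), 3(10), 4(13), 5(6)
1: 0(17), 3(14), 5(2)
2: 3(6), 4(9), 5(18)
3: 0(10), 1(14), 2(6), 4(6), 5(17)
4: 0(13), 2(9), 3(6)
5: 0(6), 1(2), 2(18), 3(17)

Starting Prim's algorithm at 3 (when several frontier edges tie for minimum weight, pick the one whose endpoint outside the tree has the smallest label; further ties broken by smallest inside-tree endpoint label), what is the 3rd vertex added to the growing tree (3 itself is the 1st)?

4

Prim's algorithm from 3:
Step 1: frontier [2 3 6, 3 4 6, 0 3 10, 1 3 14, 3 5 17] → take 2 3 (6); add 2.
Step 2: frontier [2 4 9, 2 5 18, 3 4 6, 0 3 10, 1 3 14, 3 5 17] → take 3 4 (6); add 4.
Step 3: frontier [2 5 18, 0 3 10, 1 3 14, 3 5 17, 0 4 13] → take 0 3 (10); add 0.
Step 4: frontier [0 5 6, 0 1 17, 2 5 18, 1 3 14, 3 5 17] → take 0 5 (6); add 5.
Step 5: frontier [0 1 17, 1 3 14, 1 5 2] → take 1 5 (2); add 1.
Vertex order: 3, 2, 4, 0, 5, 1. The 3rd vertex is 4.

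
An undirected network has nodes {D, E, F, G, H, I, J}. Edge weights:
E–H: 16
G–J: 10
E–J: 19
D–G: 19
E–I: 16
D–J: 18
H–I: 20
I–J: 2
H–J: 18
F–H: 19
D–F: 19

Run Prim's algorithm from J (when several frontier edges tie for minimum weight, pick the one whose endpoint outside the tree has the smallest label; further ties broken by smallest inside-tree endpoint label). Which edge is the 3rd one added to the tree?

E-I

Prim's algorithm from J:
Step 1: cheapest edge leaving the tree is I–J (2); add I.
Step 2: cheapest edge leaving the tree is G–J (10); add G.
Step 3: cheapest edge leaving the tree is E–I (16); add E.
Step 4: cheapest edge leaving the tree is E–H (16); add H.
Step 5: cheapest edge leaving the tree is D–J (18); add D.
Step 6: cheapest edge leaving the tree is D–F (19); add F.
The 3rd edge added is E–I.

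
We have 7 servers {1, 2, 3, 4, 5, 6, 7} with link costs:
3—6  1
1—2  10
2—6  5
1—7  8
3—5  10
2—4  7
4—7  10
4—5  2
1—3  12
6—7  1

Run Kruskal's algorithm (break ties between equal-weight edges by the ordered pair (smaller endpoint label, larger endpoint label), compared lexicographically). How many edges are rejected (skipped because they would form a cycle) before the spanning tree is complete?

0

Kruskal's algorithm — process edges by increasing weight (ties by edge label):
3—6 (1): add — endpoints in different components.
6—7 (1): add — endpoints in different components.
4—5 (2): add — endpoints in different components.
2—6 (5): add — endpoints in different components.
2—4 (7): add — endpoints in different components.
1—7 (8): add — endpoints in different components.
Edges rejected before the tree was complete: 0.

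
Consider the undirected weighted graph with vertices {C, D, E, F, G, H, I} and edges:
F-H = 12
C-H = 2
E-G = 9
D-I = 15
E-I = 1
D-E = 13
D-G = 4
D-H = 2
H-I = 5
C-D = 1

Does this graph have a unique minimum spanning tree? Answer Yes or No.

No

Sort edges by weight, then run Kruskal:
C-D (1): add. Components now {C,D} {E} {F} {G} {H} {I}
E-I (1): add. Components now {C,D} {E,I} {F} {G} {H}
C-H (2): add. Components now {C,D,H} {E,I} {F} {G}
D-H (2): skip — D and H already connected.
D-G (4): add. Components now {C,D,G,H} {E,I} {F}
H-I (5): add. Components now {C,D,E,G,H,I} {F}
E-G (9): skip — E and G already connected.
F-H (12): add. Components now {C,D,E,F,G,H,I}
Non-tree edge D-H has weight 2, equal to the heaviest edge on its tree cycle — swapping gives another MST of the same weight. Not unique.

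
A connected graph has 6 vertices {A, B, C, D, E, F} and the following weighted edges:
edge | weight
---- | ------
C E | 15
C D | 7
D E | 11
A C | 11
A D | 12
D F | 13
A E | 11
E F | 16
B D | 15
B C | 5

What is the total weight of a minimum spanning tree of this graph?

Sort edges by weight, then run Kruskal:
B C (5): add. Components now {A} {B,C} {D} {E} {F}
C D (7): add. Components now {A} {B,C,D} {E} {F}
A C (11): add. Components now {A,B,C,D} {E} {F}
A E (11): add. Components now {A,B,C,D,E} {F}
D E (11): skip — D and E already connected.
A D (12): skip — A and D already connected.
D F (13): add. Components now {A,B,C,D,E,F}
MST edges: B C, C D, A C, A E, D F; total weight 5+7+11+11+13 = 47.

47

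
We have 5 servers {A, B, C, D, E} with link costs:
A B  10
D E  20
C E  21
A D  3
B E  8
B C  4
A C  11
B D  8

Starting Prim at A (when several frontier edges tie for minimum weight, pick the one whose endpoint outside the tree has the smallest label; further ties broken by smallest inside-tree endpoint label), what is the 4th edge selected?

B-E

Prim's algorithm from A:
Step 1: cheapest edge leaving the tree is A D (3); add D.
Step 2: cheapest edge leaving the tree is B D (8); add B.
Step 3: cheapest edge leaving the tree is B C (4); add C.
Step 4: cheapest edge leaving the tree is B E (8); add E.
The 4th edge added is B E.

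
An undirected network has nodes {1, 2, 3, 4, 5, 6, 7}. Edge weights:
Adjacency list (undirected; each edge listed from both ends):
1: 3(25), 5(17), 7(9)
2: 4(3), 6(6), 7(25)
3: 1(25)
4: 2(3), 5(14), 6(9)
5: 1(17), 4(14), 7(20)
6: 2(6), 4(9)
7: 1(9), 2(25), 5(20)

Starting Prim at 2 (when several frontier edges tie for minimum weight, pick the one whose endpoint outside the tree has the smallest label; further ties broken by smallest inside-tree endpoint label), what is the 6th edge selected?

Prim, starting at 2.
Step 1: cheapest edge leaving the tree is 2–4 (3); add 4.
Step 2: cheapest edge leaving the tree is 2–6 (6); add 6.
Step 3: cheapest edge leaving the tree is 4–5 (14); add 5.
Step 4: cheapest edge leaving the tree is 1–5 (17); add 1.
Step 5: cheapest edge leaving the tree is 1–7 (9); add 7.
Step 6: cheapest edge leaving the tree is 1–3 (25); add 3.
The 6th edge added is 1–3.

1-3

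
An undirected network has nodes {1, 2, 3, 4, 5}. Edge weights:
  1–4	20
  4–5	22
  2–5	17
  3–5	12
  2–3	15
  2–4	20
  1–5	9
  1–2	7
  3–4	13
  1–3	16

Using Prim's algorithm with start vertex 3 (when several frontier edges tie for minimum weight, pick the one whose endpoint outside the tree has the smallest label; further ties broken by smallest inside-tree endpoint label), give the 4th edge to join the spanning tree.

Prim's algorithm from 3:
Step 1: frontier [3–5 12, 3–4 13, 2–3 15, 1–3 16] → take 3–5 (12); add 5.
Step 2: frontier [3–4 13, 2–3 15, 1–3 16, 1–5 9, 2–5 17, 4–5 22] → take 1–5 (9); add 1.
Step 3: frontier [1–2 7, 1–4 20, 3–4 13, 2–3 15, 2–5 17, 4–5 22] → take 1–2 (7); add 2.
Step 4: frontier [1–4 20, 2–4 20, 3–4 13, 4–5 22] → take 3–4 (13); add 4.
The 4th edge added is 3–4.

3-4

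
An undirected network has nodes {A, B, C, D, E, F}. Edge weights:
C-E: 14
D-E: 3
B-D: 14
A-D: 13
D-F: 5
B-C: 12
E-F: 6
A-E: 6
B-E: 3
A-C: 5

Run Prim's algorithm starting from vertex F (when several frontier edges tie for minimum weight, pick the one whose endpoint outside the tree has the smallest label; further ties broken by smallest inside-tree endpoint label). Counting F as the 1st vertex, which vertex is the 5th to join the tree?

Prim, starting at F.
Step 1: frontier [D-F 5, E-F 6] → take D-F (5); add D.
Step 2: frontier [D-E 3, A-D 13, B-D 14, E-F 6] → take D-E (3); add E.
Step 3: frontier [A-D 13, B-D 14, B-E 3, A-E 6, C-E 14] → take B-E (3); add B.
Step 4: frontier [B-C 12, A-D 13, A-E 6, C-E 14] → take A-E (6); add A.
Step 5: frontier [A-C 5, B-C 12, C-E 14] → take A-C (5); add C.
Vertex order: F, D, E, B, A, C. The 5th vertex is A.

A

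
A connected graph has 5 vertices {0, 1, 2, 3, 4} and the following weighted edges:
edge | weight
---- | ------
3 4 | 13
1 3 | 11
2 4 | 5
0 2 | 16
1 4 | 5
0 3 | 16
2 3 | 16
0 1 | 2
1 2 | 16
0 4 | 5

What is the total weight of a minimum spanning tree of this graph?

23

Kruskal: consider edges lightest-first.
0 1 (2): add — endpoints in different components.
0 4 (5): add — endpoints in different components.
1 4 (5): skip — 1 and 4 already connected.
2 4 (5): add — endpoints in different components.
1 3 (11): add — endpoints in different components.
MST edges: 0 1, 0 4, 2 4, 1 3; total weight 2+5+5+11 = 23.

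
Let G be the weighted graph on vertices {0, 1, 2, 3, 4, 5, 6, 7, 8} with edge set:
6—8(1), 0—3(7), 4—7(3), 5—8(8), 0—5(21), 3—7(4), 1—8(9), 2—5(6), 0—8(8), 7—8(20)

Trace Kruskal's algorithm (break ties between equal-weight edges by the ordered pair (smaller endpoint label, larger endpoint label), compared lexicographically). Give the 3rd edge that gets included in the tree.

3-7

Sort edges by weight, then run Kruskal:
6—8 (1): add — endpoints in different components.
4—7 (3): add — endpoints in different components.
3—7 (4): add — endpoints in different components.
2—5 (6): add — endpoints in different components.
0—3 (7): add — endpoints in different components.
0—8 (8): add — endpoints in different components.
5—8 (8): add — endpoints in different components.
1—8 (9): add — endpoints in different components.
The 3rd edge added is 3—7.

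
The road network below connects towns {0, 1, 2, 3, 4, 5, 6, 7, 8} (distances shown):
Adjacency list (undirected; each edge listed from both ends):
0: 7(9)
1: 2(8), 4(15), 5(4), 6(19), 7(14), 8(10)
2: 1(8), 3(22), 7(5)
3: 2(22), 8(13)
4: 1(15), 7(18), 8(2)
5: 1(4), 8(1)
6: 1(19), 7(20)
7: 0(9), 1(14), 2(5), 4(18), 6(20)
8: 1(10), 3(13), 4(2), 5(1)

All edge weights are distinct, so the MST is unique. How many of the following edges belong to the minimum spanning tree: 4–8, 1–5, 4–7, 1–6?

3

Kruskal: consider edges lightest-first.
5–8 (1): add — endpoints in different components.
4–8 (2): add — endpoints in different components.
1–5 (4): add — endpoints in different components.
2–7 (5): add — endpoints in different components.
1–2 (8): add — endpoints in different components.
0–7 (9): add — endpoints in different components.
1–8 (10): skip — 1 and 8 already connected.
3–8 (13): add — endpoints in different components.
1–7 (14): skip — 1 and 7 already connected.
1–4 (15): skip — 1 and 4 already connected.
4–7 (18): skip — 4 and 7 already connected.
1–6 (19): add — endpoints in different components.
MST edge set: {5–8, 4–8, 1–5, 2–7, 1–2, 0–7, 3–8, 1–6}.
Of the listed edges, {4–8, 1–5, 1–6} are in the MST → 3.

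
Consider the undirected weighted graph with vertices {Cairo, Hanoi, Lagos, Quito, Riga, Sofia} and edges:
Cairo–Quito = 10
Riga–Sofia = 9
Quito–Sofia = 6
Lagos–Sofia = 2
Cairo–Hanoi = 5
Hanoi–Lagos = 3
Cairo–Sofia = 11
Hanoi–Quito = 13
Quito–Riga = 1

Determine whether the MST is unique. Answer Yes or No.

Sort edges by weight, then run Kruskal:
Quito–Riga (1): add. Components now {Cairo} {Quito,Riga} {Sofia} {Hanoi} {Lagos}
Lagos–Sofia (2): add. Components now {Cairo} {Quito,Riga} {Lagos,Sofia} {Hanoi}
Hanoi–Lagos (3): add. Components now {Cairo} {Quito,Riga} {Hanoi,Lagos,Sofia}
Cairo–Hanoi (5): add. Components now {Cairo,Hanoi,Lagos,Sofia} {Quito,Riga}
Quito–Sofia (6): add. Components now {Cairo,Hanoi,Lagos,Quito,Riga,Sofia}
Every non-tree edge has weight strictly greater than the heaviest edge on the tree path between its endpoints, so the MST is unique.

Yes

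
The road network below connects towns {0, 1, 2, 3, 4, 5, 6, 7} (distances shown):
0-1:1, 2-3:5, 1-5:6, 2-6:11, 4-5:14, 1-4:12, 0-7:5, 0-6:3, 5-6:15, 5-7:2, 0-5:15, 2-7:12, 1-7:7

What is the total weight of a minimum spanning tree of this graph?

Kruskal: consider edges lightest-first.
0-1 (1): add — endpoints in different components.
5-7 (2): add — endpoints in different components.
0-6 (3): add — endpoints in different components.
0-7 (5): add — endpoints in different components.
2-3 (5): add — endpoints in different components.
1-5 (6): skip — 1 and 5 already connected.
1-7 (7): skip — 1 and 7 already connected.
2-6 (11): add — endpoints in different components.
1-4 (12): add — endpoints in different components.
MST edges: 0-1, 5-7, 0-6, 0-7, 2-3, 2-6, 1-4; total weight 1+2+3+5+5+11+12 = 39.

39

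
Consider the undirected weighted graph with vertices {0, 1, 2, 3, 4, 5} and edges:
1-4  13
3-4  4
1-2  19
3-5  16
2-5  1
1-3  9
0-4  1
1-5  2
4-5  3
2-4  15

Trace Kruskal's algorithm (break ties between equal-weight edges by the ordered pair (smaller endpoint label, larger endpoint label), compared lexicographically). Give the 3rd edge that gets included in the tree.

1-5

Kruskal: consider edges lightest-first.
0-4 (1): add. Components now {0,4} {1} {2} {3} {5}
2-5 (1): add. Components now {0,4} {1} {2,5} {3}
1-5 (2): add. Components now {0,4} {1,2,5} {3}
4-5 (3): add. Components now {0,1,2,4,5} {3}
3-4 (4): add. Components now {0,1,2,3,4,5}
The 3rd edge added is 1-5.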